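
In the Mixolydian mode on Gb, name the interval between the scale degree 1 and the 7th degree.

minor seventh

Gb mixolydian: Gb Ab Bb Cb Db Eb Fb.
Scale degree 1 = Gb; 7th degree = Fb.
7 letter names make it a seventh; at 10 semitones (a half step narrower than major) the quality is minor.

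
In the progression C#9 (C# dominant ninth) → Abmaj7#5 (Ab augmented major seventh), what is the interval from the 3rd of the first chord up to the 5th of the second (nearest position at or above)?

diminished 8th

The 3rd of C#9 (C# dominant ninth) is E#; the 5th of Abmaj7#5 (Ab augmented major seventh) is E.
From E# to E: 11 semitones over an octave = diminished.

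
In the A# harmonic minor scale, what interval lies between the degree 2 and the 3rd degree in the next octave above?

The scale runs A# B# C# D# E# F# G##.
So we need the interval from B# up to C#.
9 letter names make it a ninth; at 13 semitones (a half step narrower than major) the quality is minor.

m9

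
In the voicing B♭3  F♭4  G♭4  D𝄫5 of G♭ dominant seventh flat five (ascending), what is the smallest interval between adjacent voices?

Adjacent intervals: B♭3→F♭4 = diminished fifth; F♭4→G♭4 = major second; G♭4→D𝄫5 = diminished fifth.
The smallest is F♭4 to G♭4, a major second (2 semitones).

major second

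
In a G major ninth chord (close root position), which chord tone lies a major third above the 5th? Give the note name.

The chord tones of G major ninth are G, B, D, F#, A.
The 5th is D. A major third above D is F#.
F# is the chord's 7th.

F#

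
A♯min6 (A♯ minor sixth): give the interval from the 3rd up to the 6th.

Spelling the chord: A♯ C♯ E♯ F𝄪.
The 3rd is C♯ and the 6th is F𝄪.
4 letter names make it a fourth; at 6 semitones (a half step wider than perfect) the quality is augmented.

augmented fourth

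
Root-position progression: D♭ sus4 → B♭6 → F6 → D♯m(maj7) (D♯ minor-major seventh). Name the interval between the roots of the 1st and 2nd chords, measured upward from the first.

The roots are D♭ and B♭.
From D♭ to B♭ is 9 semitones, exactly the major sixth.

M6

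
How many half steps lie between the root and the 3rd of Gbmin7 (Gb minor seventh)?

Gb-7 (Gb minor seventh) is spelled Gb, Bbb, Db, Fb.
Gb to Bbb is a minor third: 3 semitones.

3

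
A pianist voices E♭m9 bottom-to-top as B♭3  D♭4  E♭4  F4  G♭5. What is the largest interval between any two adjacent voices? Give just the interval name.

Adjacent intervals: B♭3→D♭4 = minor third; D♭4→E♭4 = major second; E♭4→F4 = major second; F4→G♭5 = minor ninth.
The largest is F4 to G♭5, a minor ninth (13 semitones).

minor ninth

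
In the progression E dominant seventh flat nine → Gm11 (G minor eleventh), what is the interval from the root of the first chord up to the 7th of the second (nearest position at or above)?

m2

E dominant seventh flat nine has E as its root, and Gm11 (G minor eleventh) has F as its 7th.
2 letter names make it a second; at 1 semitone (a half step narrower than major) the quality is minor.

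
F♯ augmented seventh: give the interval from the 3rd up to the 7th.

diminished 5th

Spelling the chord: F♯–A♯–C𝄪–E.
So we need the interval from A♯ up to E.
A♯ up to E is 6 semitones, a half step narrower than a perfect fifth, so the interval is diminished.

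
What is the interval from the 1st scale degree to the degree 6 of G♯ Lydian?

major 6th

Spelling G♯ Lydian: G♯ A♯ B♯ C𝄪 D♯ E♯ F𝄪.
The 1st scale degree is G♯ and the scale degree 6 is E♯.
From G♯ to E♯ is 9 semitones, exactly the major sixth.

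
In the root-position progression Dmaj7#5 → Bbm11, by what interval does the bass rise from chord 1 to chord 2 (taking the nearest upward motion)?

The roots are D and Bb.
6 letter names make it a sixth; at 8 semitones (a half step narrower than major) the quality is minor.

minor sixth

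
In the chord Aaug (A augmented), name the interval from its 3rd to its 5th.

major third

A+ is spelled A–C♯–E♯.
That puts C♯ below E♯.
Counting 3 letters and 4 half steps from C♯ gives a major third.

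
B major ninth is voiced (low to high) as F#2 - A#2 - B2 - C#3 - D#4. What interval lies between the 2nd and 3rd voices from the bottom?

Those voices are A#2 and B2.
From A# to B: 1 semitone over a second = minor.

m2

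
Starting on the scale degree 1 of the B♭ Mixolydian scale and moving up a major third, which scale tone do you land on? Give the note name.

The scale is B♭ C D E♭ F G A♭.
The scale degree 1 is B♭; a major third above that is D — scale degree 3.

D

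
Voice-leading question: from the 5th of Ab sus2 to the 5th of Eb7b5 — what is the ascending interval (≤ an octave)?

Ab sus2 has Eb as its 5th, and Eb7b5 has Bbb as its 5th.
5 letter names make it a fifth; at 6 semitones (a half step narrower than perfect) the quality is diminished.

diminished fifth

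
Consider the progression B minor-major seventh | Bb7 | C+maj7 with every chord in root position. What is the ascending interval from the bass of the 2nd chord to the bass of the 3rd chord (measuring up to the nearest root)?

major second

The roots are Bb and C.
Bb up to C spans 2 letter names and 2 semitones — a major second.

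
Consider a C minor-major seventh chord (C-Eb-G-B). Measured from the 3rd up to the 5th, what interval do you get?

So we need the interval from Eb up to G.
Eb up to G spans 3 letter names and 4 semitones — a major third.

major 3rd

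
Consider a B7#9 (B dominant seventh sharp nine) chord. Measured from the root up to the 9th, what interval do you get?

augmented ninth

B7#9 is spelled B D# F# A C##.
Root = B; 9th = C##.
B up to C## is 15 semitones, a half step wider than a major ninth, so the interval is augmented.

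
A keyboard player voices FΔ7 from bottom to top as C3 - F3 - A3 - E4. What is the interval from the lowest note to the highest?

major tenth

The outer voices are C3 and E4.
Counting 10 letters and 16 half steps from C gives a major tenth.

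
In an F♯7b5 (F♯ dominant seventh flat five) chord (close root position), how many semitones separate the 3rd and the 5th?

The chord tones of F♯7b5 (F♯ dominant seventh flat five) are F♯-A♯-C-E.
A♯ to C is a diminished third: 2 semitones.

2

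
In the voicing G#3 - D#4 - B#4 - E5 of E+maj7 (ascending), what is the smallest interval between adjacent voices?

Adjacent intervals: G#3→D#4 = perfect fifth; D#4→B#4 = major sixth; B#4→E5 = diminished fourth.
The smallest is B#4 to E5, a diminished fourth (4 semitones).

diminished 4th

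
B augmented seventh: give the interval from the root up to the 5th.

augmented 5th

The chord tones of B augmented seventh are B–D#–F##–A.
That puts B below F##.
B up to F## is 8 semitones, a half step wider than a perfect fifth, so the interval is augmented.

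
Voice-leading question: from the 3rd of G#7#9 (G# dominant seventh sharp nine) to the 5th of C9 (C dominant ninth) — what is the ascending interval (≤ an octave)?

The 3rd of G#7#9 (G# dominant seventh sharp nine) is B#; the 5th of C9 (C dominant ninth) is G.
From B# to G: 7 semitones over a sixth = diminished.

diminished 6th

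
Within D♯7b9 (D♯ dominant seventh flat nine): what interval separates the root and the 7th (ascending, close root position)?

D♯7b9 (D♯ dominant seventh flat nine): D♯, F𝄪, A♯, C♯, E.
That puts D♯ below C♯.
7 letter names make it a seventh; at 10 semitones (a half step narrower than major) the quality is minor.

minor seventh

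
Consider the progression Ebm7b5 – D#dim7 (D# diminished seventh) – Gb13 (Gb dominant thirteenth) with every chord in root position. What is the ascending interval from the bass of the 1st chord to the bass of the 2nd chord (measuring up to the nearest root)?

augmented seventh

The roots are Eb and D#.
Eb up to D# is 12 semitones, a half step wider than a major seventh, so the interval is augmented.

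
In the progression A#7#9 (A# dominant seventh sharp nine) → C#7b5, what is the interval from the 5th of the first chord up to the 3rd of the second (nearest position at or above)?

The 5th of A#7#9 (A# dominant seventh sharp nine) is E#; the 3rd of C#7b5 is E#.
From E# to E# is 0 semitones, exactly the perfect unison.

perfect 1st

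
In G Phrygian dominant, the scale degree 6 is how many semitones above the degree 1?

8

The scale is G A♭ B C D E♭ F.
G up to E♭ is a minor sixth — 8 semitones.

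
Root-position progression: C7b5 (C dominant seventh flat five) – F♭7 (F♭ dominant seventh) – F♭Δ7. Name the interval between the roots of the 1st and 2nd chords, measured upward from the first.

diminished 4th

The roots are C and F♭.
4 letter names make it a fourth; at 4 semitones (a half step narrower than perfect) the quality is diminished.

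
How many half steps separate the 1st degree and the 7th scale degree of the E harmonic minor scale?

11

The scale is E F# G A B C D#.
E up to D# is a major seventh — 11 semitones.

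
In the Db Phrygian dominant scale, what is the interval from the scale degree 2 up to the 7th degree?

Db phrygian dominant: Db Ebb F Gb Ab Bbb Cb.
The scale degree 2 is Ebb and the degree 7 is Cb.
Counting 6 letters and 9 half steps from Ebb gives a major sixth.

major sixth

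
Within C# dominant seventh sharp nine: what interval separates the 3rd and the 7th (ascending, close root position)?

diminished fifth

C#7#9 is spelled C#–E#–G#–B–D##.
The 3rd is E# and the 7th is B.
E# up to B is 6 semitones, a half step narrower than a perfect fifth, so the interval is diminished.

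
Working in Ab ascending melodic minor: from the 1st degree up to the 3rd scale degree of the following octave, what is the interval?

minor 10th

The scale runs Ab Bb Cb Db Eb F G.
1st degree = Ab; 3rd scale degree (up an octave) = Cb.
10 letter names make it a tenth; at 15 semitones (a half step narrower than major) the quality is minor.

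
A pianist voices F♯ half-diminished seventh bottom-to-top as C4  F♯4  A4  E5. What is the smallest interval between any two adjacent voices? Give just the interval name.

Adjacent intervals: C4→F♯4 = augmented fourth; F♯4→A4 = minor third; A4→E5 = perfect fifth.
The smallest is F♯4 to A4, a minor third (3 semitones).

m3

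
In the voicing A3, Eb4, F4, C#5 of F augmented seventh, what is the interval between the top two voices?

Those voices are F4 and C#5.
From F to C#: 8 semitones over a fifth = augmented.

augmented fifth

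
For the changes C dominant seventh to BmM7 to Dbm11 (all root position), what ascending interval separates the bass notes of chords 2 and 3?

d3

The roots are B and Db.
From B to Db: 2 semitones over a third = diminished.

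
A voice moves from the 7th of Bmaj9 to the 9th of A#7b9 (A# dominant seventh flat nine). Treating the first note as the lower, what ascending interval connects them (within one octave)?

The 7th of Bmaj9 is A#; the 9th of A#7b9 (A# dominant seventh flat nine) is B.
From A# to B: 1 semitone over a second = minor.

minor second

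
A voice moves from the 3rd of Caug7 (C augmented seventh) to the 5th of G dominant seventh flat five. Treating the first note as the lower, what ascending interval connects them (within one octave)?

diminished seventh

Caug7 (C augmented seventh) has E as its 3rd, and G dominant seventh flat five has Db as its 5th.
E up to Db is 9 semitones, a whole step narrower than a major seventh, so the interval is diminished.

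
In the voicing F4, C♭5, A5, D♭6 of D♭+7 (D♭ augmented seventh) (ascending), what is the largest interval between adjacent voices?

A6

Adjacent intervals: F4→C♭5 = diminished fifth; C♭5→A5 = augmented sixth; A5→D♭6 = diminished fourth.
The largest is C♭5 to A5, an augmented sixth (10 semitones).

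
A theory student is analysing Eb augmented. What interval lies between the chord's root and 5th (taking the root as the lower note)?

Eb+ (Eb augmented): Eb–G–B.
That puts Eb below B.
5 letter names make it a fifth; at 8 semitones (a half step wider than perfect) the quality is augmented.

augmented fifth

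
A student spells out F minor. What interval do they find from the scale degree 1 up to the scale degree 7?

Spelling F minor: F G Ab Bb C Db Eb.
Scale degree 1 = F; 7th degree = Eb.
From F to Eb: 10 semitones over a seventh = minor.

minor seventh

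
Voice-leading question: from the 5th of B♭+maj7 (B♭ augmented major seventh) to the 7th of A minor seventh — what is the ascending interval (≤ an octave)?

minor 2nd

B♭+maj7 (B♭ augmented major seventh) has F♯ as its 5th, and A minor seventh has G as its 7th.
2 letter names make it a second; at 1 semitone (a half step narrower than major) the quality is minor.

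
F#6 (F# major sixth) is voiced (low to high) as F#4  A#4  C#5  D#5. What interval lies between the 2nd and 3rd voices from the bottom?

Those voices are A#4 and C#5.
From A# to C#: 3 semitones over a third = minor.

minor 3rd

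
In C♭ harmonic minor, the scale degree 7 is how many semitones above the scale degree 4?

6

The scale is C♭ D♭ E𝄫 F♭ G♭ A𝄫 B♭.
F♭ up to B♭ is an augmented fourth — 6 semitones.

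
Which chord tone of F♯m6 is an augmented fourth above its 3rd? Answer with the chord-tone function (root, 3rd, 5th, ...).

6th

Spelling the chord: F♯-A-C♯-D♯.
The 3rd is A. An augmented fourth above A is D♯.
D♯ is the chord's 6th.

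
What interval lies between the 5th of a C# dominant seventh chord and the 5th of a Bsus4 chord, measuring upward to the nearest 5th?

minor 7th

C# dominant seventh has G# as its 5th, and Bsus4 has F# as its 5th.
From G# to F#: 10 semitones over a seventh = minor.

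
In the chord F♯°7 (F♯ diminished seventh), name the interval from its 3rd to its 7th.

F♯°7 (F♯ diminished seventh) is spelled F♯–A–C–E♭.
That puts A below E♭.
5 letter names make it a fifth; at 6 semitones (a half step narrower than perfect) the quality is diminished.

diminished 5th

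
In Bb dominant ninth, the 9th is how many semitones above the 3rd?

The chord tones of Bb9 are Bb, D, F, Ab, C.
D to C is a minor seventh: 10 semitones.

10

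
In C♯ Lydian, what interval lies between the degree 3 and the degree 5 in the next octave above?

minor tenth

Spelling C♯ Lydian: C♯ D♯ E♯ F𝄪 G♯ A♯ B♯.
So we need the interval from E♯ up to G♯.
From E♯ to G♯: 15 semitones over a tenth = minor.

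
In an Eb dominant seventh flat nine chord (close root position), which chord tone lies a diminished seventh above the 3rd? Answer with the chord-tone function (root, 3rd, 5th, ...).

9th

Spelling the chord: Eb G Bb Db Fb.
The 3rd is G. A diminished seventh above G is Fb.
Fb is the chord's 9th.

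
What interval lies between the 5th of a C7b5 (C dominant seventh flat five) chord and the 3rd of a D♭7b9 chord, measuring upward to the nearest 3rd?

C7b5 (C dominant seventh flat five) has G♭ as its 5th, and D♭7b9 has F as its 3rd.
Counting 7 letters and 11 half steps from G♭ gives a major seventh.

major seventh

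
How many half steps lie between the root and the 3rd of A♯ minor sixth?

3

A♯m6 (A♯ minor sixth) is spelled A♯-C♯-E♯-F𝄪.
A♯ to C♯ is a minor third: 3 semitones.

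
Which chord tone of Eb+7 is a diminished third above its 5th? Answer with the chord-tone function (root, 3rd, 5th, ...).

7th

Eb+7 (Eb augmented seventh): Eb-G-B-Db.
The 5th is B. A diminished third above B is Db.
Db is the chord's 7th.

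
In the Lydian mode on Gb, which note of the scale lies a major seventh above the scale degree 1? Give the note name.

F

The scale is Gb Ab Bb C Db Eb F.
The scale degree 1 is Gb; a major seventh above that is F — scale degree 7.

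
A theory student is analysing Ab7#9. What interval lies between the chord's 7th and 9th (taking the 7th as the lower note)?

augmented 3rd

Ab7#9 (Ab dominant seventh sharp nine): Ab-C-Eb-Gb-B.
The 7th is Gb and the 9th is B.
From Gb to B: 5 semitones over a third = augmented.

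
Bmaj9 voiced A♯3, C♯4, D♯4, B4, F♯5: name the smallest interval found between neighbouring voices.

major second

Adjacent intervals: A♯3→C♯4 = minor third; C♯4→D♯4 = major second; D♯4→B4 = minor sixth; B4→F♯5 = perfect fifth.
The smallest is C♯4 to D♯4, a major second (2 semitones).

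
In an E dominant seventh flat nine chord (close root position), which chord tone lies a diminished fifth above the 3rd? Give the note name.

E7b9: E–G#–B–D–F.
The 3rd is G#. A diminished fifth above G# is D.
D is the chord's 7th.

D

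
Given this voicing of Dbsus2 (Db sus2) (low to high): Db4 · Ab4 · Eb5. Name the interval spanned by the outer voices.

major 9th

The outer voices are Db4 and Eb5.
From Db to Eb is 14 semitones, exactly the major ninth.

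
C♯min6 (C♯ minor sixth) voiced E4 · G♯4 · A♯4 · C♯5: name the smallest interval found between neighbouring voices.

major second

Adjacent intervals: E4→G♯4 = major third; G♯4→A♯4 = major second; A♯4→C♯5 = minor third.
The smallest is G♯4 to A♯4, a major second (2 semitones).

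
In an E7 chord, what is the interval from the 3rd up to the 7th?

The chord tones of E dominant seventh are E, G#, B, D.
The 3rd is G# and the 7th is D.
From G# to D: 6 semitones over a fifth = diminished.

diminished fifth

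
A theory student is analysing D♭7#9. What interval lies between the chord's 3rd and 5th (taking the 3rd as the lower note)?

D♭ dominant seventh sharp nine is spelled D♭–F–A♭–C♭–E.
So we need the interval from F up to A♭.
F up to A♭ is 3 semitones, a half step narrower than a major third, so the interval is minor.

minor third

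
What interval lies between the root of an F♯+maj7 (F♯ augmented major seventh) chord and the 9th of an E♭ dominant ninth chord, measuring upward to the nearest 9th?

diminished 8th

F♯+maj7 (F♯ augmented major seventh) has F♯ as its root, and E♭ dominant ninth has F as its 9th.
8 letter names make it an octave; at 11 semitones (a half step narrower than perfect) the quality is diminished.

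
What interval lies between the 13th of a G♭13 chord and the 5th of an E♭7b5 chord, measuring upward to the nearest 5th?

diminished fifth

G♭13 has E♭ as its 13th, and E♭7b5 has B𝄫 as its 5th.
5 letter names make it a fifth; at 6 semitones (a half step narrower than perfect) the quality is diminished.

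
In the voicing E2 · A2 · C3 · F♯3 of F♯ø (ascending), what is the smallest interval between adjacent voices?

Adjacent intervals: E2→A2 = perfect fourth; A2→C3 = minor third; C3→F♯3 = augmented fourth.
The smallest is A2 to C3, a minor third (3 semitones).

m3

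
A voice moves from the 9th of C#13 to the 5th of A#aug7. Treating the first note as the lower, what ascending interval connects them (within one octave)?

augmented second

The 9th of C#13 is D#; the 5th of A#aug7 is E##.
D# up to E## is 3 semitones, a half step wider than a major second, so the interval is augmented.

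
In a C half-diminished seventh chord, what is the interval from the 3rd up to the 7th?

perfect fifth

Cø7 is spelled C–E♭–G♭–B♭.
So we need the interval from E♭ up to B♭.
Counting 5 letters and 7 half steps from E♭ gives a perfect fifth.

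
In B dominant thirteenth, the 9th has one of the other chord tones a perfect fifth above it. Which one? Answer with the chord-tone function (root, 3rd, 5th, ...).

B13 is spelled B D♯ F♯ A C♯ G♯.
The 9th is C♯. A perfect fifth above C♯ is G♯.
G♯ is the chord's 13th.

13th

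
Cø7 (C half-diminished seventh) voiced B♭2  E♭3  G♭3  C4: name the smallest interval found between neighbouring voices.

m3

Adjacent intervals: B♭2→E♭3 = perfect fourth; E♭3→G♭3 = minor third; G♭3→C4 = augmented fourth.
The smallest is E♭3 to G♭3, a minor third (3 semitones).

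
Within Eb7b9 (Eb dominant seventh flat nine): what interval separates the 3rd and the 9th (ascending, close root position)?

d7

Spelling the chord: Eb–G–Bb–Db–Fb.
The 3rd is G and the 9th is Fb.
From G to Fb: 9 semitones over a seventh = diminished.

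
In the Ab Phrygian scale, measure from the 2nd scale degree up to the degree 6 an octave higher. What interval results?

perfect 12th

Spelling the Ab Phrygian scale: Ab Bbb Cb Db Eb Fb Gb.
2nd scale degree = Bbb; degree 6 (up an octave) = Fb.
Counting 12 letters and 19 half steps from Bbb gives a perfect twelfth.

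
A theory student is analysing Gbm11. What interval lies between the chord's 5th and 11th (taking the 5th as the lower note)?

minor 7th

Gb minor eleventh: Gb-Bbb-Db-Fb-Ab-Cb.
That puts Db below Cb.
7 letter names make it a seventh; at 10 semitones (a half step narrower than major) the quality is minor.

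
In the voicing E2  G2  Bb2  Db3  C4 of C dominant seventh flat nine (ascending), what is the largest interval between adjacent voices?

Adjacent intervals: E2→G2 = minor third; G2→Bb2 = minor third; Bb2→Db3 = minor third; Db3→C4 = major seventh.
The largest is Db3 to C4, a major seventh (11 semitones).

major seventh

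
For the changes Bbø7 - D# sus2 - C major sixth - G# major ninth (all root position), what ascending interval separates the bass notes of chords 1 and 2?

The roots are Bb and D#.
3 letter names make it a third; at 5 semitones (a half step wider than major) the quality is augmented.

augmented third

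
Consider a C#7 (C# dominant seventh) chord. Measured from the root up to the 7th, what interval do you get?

Spelling the chord: C#–E#–G#–B.
Root = C#; 7th = B.
From C# to B: 10 semitones over a seventh = minor.

m7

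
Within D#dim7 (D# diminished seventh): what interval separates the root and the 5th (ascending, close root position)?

The chord tones of D#dim7 (D# diminished seventh) are D# F# A C.
That puts D# below A.
5 letter names make it a fifth; at 6 semitones (a half step narrower than perfect) the quality is diminished.

diminished fifth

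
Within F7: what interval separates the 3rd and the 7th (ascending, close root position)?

The chord tones of F7 are F, A, C, E♭.
The 3rd is A and the 7th is E♭.
A up to E♭ is 6 semitones, a half step narrower than a perfect fifth, so the interval is diminished.

diminished fifth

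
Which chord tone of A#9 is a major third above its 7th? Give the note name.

The chord tones of A#9 (A# dominant ninth) are A#-C##-E#-G#-B#.
The 7th is G#. A major third above G# is B#.
B# is the chord's 9th.

B#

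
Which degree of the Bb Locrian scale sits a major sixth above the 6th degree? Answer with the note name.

Eb

The scale is Bb Cb Db Eb Fb Gb Ab.
The 6th degree is Gb; a major sixth above that is Eb — scale degree 4.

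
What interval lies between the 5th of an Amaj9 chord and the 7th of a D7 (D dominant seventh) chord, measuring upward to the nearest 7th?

Amaj9 has E as its 5th, and D7 (D dominant seventh) has C as its 7th.
From E to C: 8 semitones over a sixth = minor.

minor sixth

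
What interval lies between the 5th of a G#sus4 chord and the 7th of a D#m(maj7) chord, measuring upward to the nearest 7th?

major seventh

G#sus4 has D# as its 5th, and D#m(maj7) has C## as its 7th.
From D# to C## is 11 semitones, exactly the major seventh.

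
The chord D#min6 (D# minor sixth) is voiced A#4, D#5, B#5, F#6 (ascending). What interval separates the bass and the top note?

The outer voices are A#4 and F#6.
From A# to F#: 20 semitones over a thirteenth = minor.

minor thirteenth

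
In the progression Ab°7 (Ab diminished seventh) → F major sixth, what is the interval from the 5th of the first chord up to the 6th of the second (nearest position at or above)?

The 5th of Ab°7 (Ab diminished seventh) is Ebb; the 6th of F major sixth is D.
7 letter names make it a seventh; at 12 semitones (a half step wider than major) the quality is augmented.

augmented seventh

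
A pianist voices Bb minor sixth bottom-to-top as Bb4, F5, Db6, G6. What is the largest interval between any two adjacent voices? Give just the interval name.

minor sixth

Adjacent intervals: Bb4→F5 = perfect fifth; F5→Db6 = minor sixth; Db6→G6 = augmented fourth.
The largest is F5 to Db6, a minor sixth (8 semitones).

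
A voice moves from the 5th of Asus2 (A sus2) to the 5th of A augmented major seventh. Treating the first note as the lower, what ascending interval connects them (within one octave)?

augmented unison

Asus2 (A sus2) has E as its 5th, and A augmented major seventh has E# as its 5th.
1 letter names make it a unison; at 1 semitone (a half step wider than perfect) the quality is augmented.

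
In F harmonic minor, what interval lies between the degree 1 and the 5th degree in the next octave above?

F harmonic minor: F G Ab Bb C Db E.
The degree 1 is F and the 5th scale degree (up an octave) is C.
Counting 12 letters and 19 half steps from F gives a perfect twelfth.

perfect 12th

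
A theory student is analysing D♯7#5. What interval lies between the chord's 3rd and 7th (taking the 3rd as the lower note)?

D♯aug7: D♯ F𝄪 A𝄪 C♯.
The 3rd is F𝄪 and the 7th is C♯.
F𝄪 up to C♯ is 6 semitones, a half step narrower than a perfect fifth, so the interval is diminished.
This 3–7 tritone is the characteristic tension at the heart of the dominant sound.

diminished fifth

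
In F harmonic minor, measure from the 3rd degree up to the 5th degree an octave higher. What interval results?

The scale runs F G A♭ B♭ C D♭ E.
3rd degree = A♭; degree 5 (up an octave) = C.
A♭ up to C spans 10 letter names and 16 semitones — a major tenth.

major tenth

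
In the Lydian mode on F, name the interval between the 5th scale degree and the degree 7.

M3

F lydian: F G A B C D E.
That puts C below E.
C up to E spans 3 letter names and 4 semitones — a major third.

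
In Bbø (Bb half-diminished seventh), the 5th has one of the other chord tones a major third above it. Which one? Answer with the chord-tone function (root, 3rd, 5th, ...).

7th

The chord tones of Bbm7b5 are Bb, Db, Fb, Ab.
The 5th is Fb. A major third above Fb is Ab.
Ab is the chord's 7th.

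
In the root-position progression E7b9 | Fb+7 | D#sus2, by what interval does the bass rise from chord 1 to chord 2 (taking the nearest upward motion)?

d2

The roots are E and Fb.
From E to Fb: 0 semitones over a second = diminished.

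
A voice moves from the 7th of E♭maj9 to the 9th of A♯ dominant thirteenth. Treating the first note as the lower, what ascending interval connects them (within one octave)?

augmented 6th

E♭maj9 has D as its 7th, and A♯ dominant thirteenth has B♯ as its 9th.
6 letter names make it a sixth; at 10 semitones (a half step wider than major) the quality is augmented.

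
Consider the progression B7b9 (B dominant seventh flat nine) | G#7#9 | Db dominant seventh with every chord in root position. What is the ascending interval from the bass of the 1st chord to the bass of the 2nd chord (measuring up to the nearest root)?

The roots are B and G#.
From B to G# is 9 semitones, exactly the major sixth.

major sixth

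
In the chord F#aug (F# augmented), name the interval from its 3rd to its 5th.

major 3rd

F#+ is spelled F#, A#, C##.
So we need the interval from A# up to C##.
A# up to C## spans 3 letter names and 4 semitones — a major third.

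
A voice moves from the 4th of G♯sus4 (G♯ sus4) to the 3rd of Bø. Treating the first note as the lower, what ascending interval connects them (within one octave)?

minor second

G♯sus4 (G♯ sus4) has C♯ as its 4th, and Bø has D as its 3rd.
C♯ up to D is 1 semitone, a half step narrower than a major second, so the interval is minor.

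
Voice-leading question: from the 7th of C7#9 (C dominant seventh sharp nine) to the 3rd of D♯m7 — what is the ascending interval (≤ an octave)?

C7#9 (C dominant seventh sharp nine) has B♭ as its 7th, and D♯m7 has F♯ as its 3rd.
5 letter names make it a fifth; at 8 semitones (a half step wider than perfect) the quality is augmented.

augmented 5th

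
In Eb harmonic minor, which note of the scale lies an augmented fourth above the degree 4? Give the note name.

D

The scale is Eb F Gb Ab Bb Cb D.
The degree 4 is Ab; an augmented fourth above that is D — scale degree 7.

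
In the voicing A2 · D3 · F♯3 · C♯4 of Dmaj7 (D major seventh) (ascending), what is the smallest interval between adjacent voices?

Adjacent intervals: A2→D3 = perfect fourth; D3→F♯3 = major third; F♯3→C♯4 = perfect fifth.
The smallest is D3 to F♯3, a major third (4 semitones).

M3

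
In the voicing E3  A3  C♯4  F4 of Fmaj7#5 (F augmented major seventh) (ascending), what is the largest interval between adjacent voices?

perfect fourth

Adjacent intervals: E3→A3 = perfect fourth; A3→C♯4 = major third; C♯4→F4 = diminished fourth.
The largest is E3 to A3, a perfect fourth (5 semitones).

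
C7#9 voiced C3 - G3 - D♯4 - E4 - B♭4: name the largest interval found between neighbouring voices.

A5

Adjacent intervals: C3→G3 = perfect fifth; G3→D♯4 = augmented fifth; D♯4→E4 = minor second; E4→B♭4 = diminished fifth.
The largest is G3 to D♯4, an augmented fifth (8 semitones).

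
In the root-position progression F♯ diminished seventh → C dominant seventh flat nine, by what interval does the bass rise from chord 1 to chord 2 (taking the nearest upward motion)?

d5

The roots are F♯ and C.
From F♯ to C: 6 semitones over a fifth = diminished.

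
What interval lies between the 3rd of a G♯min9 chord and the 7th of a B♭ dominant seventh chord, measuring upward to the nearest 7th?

The 3rd of G♯min9 is B; the 7th of B♭ dominant seventh is A♭.
B up to A♭ is 9 semitones, a whole step narrower than a major seventh, so the interval is diminished.

diminished 7th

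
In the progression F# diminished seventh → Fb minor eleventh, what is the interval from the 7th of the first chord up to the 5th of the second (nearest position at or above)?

F# diminished seventh has Eb as its 7th, and Fb minor eleventh has Cb as its 5th.
From Eb to Cb: 8 semitones over a sixth = minor.

minor sixth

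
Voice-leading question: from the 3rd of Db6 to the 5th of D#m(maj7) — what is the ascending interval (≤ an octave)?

augmented third

Db6 has F as its 3rd, and D#m(maj7) has A# as its 5th.
3 letter names make it a third; at 5 semitones (a half step wider than major) the quality is augmented.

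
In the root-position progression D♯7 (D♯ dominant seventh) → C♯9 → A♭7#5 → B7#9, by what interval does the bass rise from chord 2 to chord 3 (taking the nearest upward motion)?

diminished sixth

The roots are C♯ and A♭.
From C♯ to A♭: 7 semitones over a sixth = diminished.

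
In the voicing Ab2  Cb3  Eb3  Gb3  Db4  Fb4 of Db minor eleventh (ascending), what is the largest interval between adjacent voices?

perfect fifth

Adjacent intervals: Ab2→Cb3 = minor third; Cb3→Eb3 = major third; Eb3→Gb3 = minor third; Gb3→Db4 = perfect fifth; Db4→Fb4 = minor third.
The largest is Gb3 to Db4, a perfect fifth (7 semitones).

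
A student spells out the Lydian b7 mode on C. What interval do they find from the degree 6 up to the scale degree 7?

minor second

C lydian dominant: C D E F♯ G A B♭.
Degree 6 = A; 7th degree = B♭.
2 letter names make it a second; at 1 semitone (a half step narrower than major) the quality is minor.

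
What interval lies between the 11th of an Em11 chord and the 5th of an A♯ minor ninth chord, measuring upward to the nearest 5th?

The 11th of Em11 is A; the 5th of A♯ minor ninth is E♯.
A up to E♯ is 8 semitones, a half step wider than a perfect fifth, so the interval is augmented.

A5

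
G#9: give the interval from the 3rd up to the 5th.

m3

G#9 (G# dominant ninth): G#–B#–D#–F#–A#.
So we need the interval from B# up to D#.
From B# to D#: 3 semitones over a third = minor.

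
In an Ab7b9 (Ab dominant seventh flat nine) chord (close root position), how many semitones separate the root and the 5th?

7

Spelling the chord: Ab-C-Eb-Gb-Bbb.
Ab to Eb is a perfect fifth: 7 semitones.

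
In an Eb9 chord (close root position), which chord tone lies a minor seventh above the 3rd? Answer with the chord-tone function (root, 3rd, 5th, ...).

9th

The chord tones of Eb dominant ninth are Eb–G–Bb–Db–F.
The 3rd is G. A minor seventh above G is F.
F is the chord's 9th.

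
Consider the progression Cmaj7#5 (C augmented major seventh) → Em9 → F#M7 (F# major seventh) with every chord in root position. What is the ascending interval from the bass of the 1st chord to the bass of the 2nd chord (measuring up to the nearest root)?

major third

The roots are C and E.
Counting 3 letters and 4 half steps from C gives a major third.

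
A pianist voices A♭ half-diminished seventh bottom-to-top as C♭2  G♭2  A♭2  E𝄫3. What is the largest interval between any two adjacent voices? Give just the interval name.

Adjacent intervals: C♭2→G♭2 = perfect fifth; G♭2→A♭2 = major second; A♭2→E𝄫3 = diminished fifth.
The largest is C♭2 to G♭2, a perfect fifth (7 semitones).

perfect fifth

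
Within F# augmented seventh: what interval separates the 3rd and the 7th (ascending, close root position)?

diminished fifth

Spelling the chord: F#-A#-C##-E.
3rd = A#; 7th = E.
A# up to E is 6 semitones, a half step narrower than a perfect fifth, so the interval is diminished.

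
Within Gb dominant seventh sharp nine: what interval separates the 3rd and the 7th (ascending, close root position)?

d5

Gb7#9 is spelled Gb–Bb–Db–Fb–A.
That puts Bb below Fb.
From Bb to Fb: 6 semitones over a fifth = diminished.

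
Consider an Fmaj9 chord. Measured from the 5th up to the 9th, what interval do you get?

perfect fifth

Spelling the chord: F A C E G.
So we need the interval from C up to G.
Counting 5 letters and 7 half steps from C gives a perfect fifth.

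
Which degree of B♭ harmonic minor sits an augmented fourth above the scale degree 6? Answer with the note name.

C

The scale is B♭ C D♭ E♭ F G♭ A.
The scale degree 6 is G♭; an augmented fourth above that is C — scale degree 2.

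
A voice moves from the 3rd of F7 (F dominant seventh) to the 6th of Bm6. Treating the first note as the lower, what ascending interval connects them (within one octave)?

M7

The 3rd of F7 (F dominant seventh) is A; the 6th of Bm6 is G♯.
A up to G♯ spans 7 letter names and 11 semitones — a major seventh.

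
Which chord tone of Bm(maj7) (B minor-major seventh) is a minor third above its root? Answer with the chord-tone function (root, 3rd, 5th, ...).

The chord tones of Bm(maj7) are B, D, F#, A#.
The root is B. A minor third above B is D.
D is the chord's 3rd.

3rd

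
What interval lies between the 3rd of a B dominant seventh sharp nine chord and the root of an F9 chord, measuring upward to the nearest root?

The 3rd of B dominant seventh sharp nine is D#; the root of F9 is F.
3 letter names make it a third; at 2 semitones (a whole step narrower than major) the quality is diminished.

diminished third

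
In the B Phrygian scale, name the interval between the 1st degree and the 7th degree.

B phrygian: B C D E F♯ G A.
1st degree = B; scale degree 7 = A.
From B to A: 10 semitones over a seventh = minor.

minor seventh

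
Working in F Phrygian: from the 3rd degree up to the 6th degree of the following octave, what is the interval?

perfect eleventh

F phrygian: F Gb Ab Bb C Db Eb.
3rd degree = Ab; degree 6 (up an octave) = Db.
From Ab to Db is 17 semitones, exactly the perfect eleventh.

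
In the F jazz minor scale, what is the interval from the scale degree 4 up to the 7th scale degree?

Spelling the F jazz minor scale: F G Ab Bb C D E.
The scale degree 4 is Bb and the 7th scale degree is E.
From Bb to E: 6 semitones over a fourth = augmented.

augmented 4th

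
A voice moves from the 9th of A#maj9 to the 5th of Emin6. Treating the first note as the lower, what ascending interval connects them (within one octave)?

d8

A#maj9 has B# as its 9th, and Emin6 has B as its 5th.
B# up to B is 11 semitones, a half step narrower than a perfect octave, so the interval is diminished.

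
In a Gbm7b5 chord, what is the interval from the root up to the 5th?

Gb half-diminished seventh: Gb–Bbb–Dbb–Fb.
Root = Gb; 5th = Dbb.
From Gb to Dbb: 6 semitones over a fifth = diminished.

diminished 5th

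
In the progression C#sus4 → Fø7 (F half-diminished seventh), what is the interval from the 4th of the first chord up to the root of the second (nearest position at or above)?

diminished octave

The 4th of C#sus4 is F#; the root of Fø7 (F half-diminished seventh) is F.
F# up to F is 11 semitones, a half step narrower than a perfect octave, so the interval is diminished.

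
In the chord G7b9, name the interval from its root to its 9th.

G7b9: G B D F Ab.
The root is G and the 9th is Ab.
9 letter names make it a ninth; at 13 semitones (a half step narrower than major) the quality is minor.

minor 9th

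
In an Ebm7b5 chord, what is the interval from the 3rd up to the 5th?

The chord tones of Ebm7b5 are Eb–Gb–Bbb–Db.
So we need the interval from Gb up to Bbb.
From Gb to Bbb: 3 semitones over a third = minor.

m3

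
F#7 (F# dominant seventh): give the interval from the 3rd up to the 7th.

F#7: F#, A#, C#, E.
So we need the interval from A# up to E.
A# up to E is 6 semitones, a half step narrower than a perfect fifth, so the interval is diminished.

d5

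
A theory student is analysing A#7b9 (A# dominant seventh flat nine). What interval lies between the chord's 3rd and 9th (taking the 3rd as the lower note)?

A#7b9 (A# dominant seventh flat nine) is spelled A#–C##–E#–G#–B.
That puts C## below B.
From C## to B: 9 semitones over a seventh = diminished.

diminished seventh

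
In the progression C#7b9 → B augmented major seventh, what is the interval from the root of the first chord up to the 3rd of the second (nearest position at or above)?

M2

C#7b9 has C# as its root, and B augmented major seventh has D# as its 3rd.
From C# to D# is 2 semitones, exactly the major second.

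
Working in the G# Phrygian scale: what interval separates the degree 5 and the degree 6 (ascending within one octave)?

minor second

G# phrygian: G# A B C# D# E F#.
Degree 5 = D#; 6th scale degree = E.
From D# to E: 1 semitone over a second = minor.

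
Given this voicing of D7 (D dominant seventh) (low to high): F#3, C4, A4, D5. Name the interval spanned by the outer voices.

The outer voices are F#3 and D5.
From F# to D: 20 semitones over a thirteenth = minor.

minor 13th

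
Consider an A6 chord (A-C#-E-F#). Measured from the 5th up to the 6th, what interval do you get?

major 2nd

So we need the interval from E up to F#.
E up to F# spans 2 letter names and 2 semitones — a major second.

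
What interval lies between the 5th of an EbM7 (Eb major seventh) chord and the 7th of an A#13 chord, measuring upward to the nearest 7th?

A6

The 5th of EbM7 (Eb major seventh) is Bb; the 7th of A#13 is G#.
From Bb to G#: 10 semitones over a sixth = augmented.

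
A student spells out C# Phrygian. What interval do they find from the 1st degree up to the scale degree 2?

minor 2nd

The scale runs C# D E F# G# A B.
The 1st degree is C# and the 2nd scale degree is D.
C# up to D is 1 semitone, a half step narrower than a major second, so the interval is minor.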